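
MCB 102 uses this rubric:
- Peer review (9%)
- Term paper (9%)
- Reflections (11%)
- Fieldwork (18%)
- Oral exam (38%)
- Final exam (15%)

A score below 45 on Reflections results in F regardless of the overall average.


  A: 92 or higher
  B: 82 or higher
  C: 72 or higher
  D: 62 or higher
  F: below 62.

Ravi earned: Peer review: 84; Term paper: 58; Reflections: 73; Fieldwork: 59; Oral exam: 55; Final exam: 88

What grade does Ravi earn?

D

Reflections score 73 ≥ 45: minimum met.
Weighted total:
  Peer review 84 × 0.09 = 7.56
  Term paper 58 × 0.09 = 5.22
  Reflections 73 × 0.11 = 8.03
  Fieldwork 59 × 0.18 = 10.62
  Oral exam 55 × 0.38 = 20.9
  Final exam 88 × 0.15 = 13.2
Sum = 65.53
65.53 is ≥ 62 and < 72 → D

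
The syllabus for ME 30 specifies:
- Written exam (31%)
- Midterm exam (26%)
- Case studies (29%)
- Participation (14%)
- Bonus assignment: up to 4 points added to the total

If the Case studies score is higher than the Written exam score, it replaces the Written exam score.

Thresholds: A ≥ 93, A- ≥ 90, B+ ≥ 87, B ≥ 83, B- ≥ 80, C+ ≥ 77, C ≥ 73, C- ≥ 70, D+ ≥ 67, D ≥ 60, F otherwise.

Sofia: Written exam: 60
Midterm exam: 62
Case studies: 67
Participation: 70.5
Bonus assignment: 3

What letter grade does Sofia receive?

Case studies (67) > Written exam (60), so Written exam counts as 67.
Weighted total:
  Written exam 67 × 0.31 = 20.77
  Midterm exam 62 × 0.26 = 16.12
  Case studies 67 × 0.29 = 19.43
  Participation 70.5 × 0.14 = 9.87
Sum = 66.19
Bonus assignment: 66.19 + 3 = 69.19
69.19 is ≥ 67 and < 70 → D+

D+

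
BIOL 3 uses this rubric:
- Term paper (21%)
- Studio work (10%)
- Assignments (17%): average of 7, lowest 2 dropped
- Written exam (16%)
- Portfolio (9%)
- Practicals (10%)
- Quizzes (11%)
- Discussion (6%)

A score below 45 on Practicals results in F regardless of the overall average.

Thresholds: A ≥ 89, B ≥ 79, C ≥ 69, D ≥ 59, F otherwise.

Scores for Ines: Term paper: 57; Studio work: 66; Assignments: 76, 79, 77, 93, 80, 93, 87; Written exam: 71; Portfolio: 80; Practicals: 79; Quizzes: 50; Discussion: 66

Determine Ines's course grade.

Assignments: drop 76, 77 → average of remaining 5 = 432/5 = 86.4
Practicals score 79 ≥ 45: minimum met.
Weighted total:
  Term paper 57 × 0.21 = 11.97
  Studio work 66 × 0.1 = 6.6
  Assignments 86.4 × 0.17 = 14.688
  Written exam 71 × 0.16 = 11.36
  Portfolio 80 × 0.09 = 7.2
  Practicals 79 × 0.1 = 7.9
  Quizzes 50 × 0.11 = 5.5
  Discussion 66 × 0.06 = 3.96
Sum = 69.178
69.178 is ≥ 69 and < 79 → C

C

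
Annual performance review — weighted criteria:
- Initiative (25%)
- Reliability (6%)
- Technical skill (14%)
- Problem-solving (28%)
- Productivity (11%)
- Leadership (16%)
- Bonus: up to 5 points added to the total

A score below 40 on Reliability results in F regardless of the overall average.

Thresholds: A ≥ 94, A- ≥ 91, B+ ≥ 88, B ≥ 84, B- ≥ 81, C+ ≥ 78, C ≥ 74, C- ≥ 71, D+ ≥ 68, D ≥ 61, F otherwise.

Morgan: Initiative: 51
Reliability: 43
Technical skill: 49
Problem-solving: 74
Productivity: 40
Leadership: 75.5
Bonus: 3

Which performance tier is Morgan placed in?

D

Reliability score 43 ≥ 40: minimum met.
Weighted total:
  Initiative 51 × 0.25 = 12.75
  Reliability 43 × 0.06 = 2.58
  Technical skill 49 × 0.14 = 6.86
  Problem-solving 74 × 0.28 = 20.72
  Productivity 40 × 0.11 = 4.4
  Leadership 75.5 × 0.16 = 12.08
Sum = 59.39
Bonus: 59.39 + 3 = 62.39
62.39 is ≥ 61 and < 68 → D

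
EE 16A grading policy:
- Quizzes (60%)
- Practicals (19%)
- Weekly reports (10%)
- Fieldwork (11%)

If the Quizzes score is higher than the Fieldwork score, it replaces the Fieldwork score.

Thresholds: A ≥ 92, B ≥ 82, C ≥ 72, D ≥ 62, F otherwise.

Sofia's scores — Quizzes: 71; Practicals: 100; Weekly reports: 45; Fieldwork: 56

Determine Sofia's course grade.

C

Quizzes (71) > Fieldwork (56), so Fieldwork counts as 71.
Weighted total:
  Quizzes 71 × 0.6 = 42.6
  Practicals 100 × 0.19 = 19
  Weekly reports 45 × 0.1 = 4.5
  Fieldwork 71 × 0.11 = 7.81
Sum = 73.91
73.91 is ≥ 72 and < 82 → C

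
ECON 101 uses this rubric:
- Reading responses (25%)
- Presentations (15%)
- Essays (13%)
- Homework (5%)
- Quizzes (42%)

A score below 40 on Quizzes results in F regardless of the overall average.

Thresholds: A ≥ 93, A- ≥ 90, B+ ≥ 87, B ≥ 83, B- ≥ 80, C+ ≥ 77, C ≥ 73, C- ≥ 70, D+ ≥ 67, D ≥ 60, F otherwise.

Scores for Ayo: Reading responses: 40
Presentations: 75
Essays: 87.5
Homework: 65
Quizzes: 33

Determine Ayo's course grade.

Quizzes score 33 < 40: minimum not met.
Weighted total:
  Reading responses 40 × 0.25 = 10
  Presentations 75 × 0.15 = 11.25
  Essays 87.5 × 0.13 = 11.375
  Homework 65 × 0.05 = 3.25
  Quizzes 33 × 0.42 = 13.86
Sum = 49.735
Because the Quizzes minimum was not met, the result is F.

F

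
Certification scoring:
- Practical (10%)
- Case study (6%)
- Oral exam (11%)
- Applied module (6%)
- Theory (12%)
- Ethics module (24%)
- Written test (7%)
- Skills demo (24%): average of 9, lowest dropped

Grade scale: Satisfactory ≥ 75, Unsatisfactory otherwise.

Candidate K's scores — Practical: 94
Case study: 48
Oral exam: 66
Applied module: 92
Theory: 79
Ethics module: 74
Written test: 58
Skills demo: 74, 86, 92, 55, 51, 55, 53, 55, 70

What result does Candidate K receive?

Skills demo: drop 51 → average of remaining 8 = 540/8 = 67.5
Weighted total:
  Practical 94 × 0.1 = 9.4
  Case study 48 × 0.06 = 2.88
  Oral exam 66 × 0.11 = 7.26
  Applied module 92 × 0.06 = 5.52
  Theory 79 × 0.12 = 9.48
  Ethics module 74 × 0.24 = 17.76
  Written test 58 × 0.07 = 4.06
  Skills demo 67.5 × 0.24 = 16.2
Sum = 72.56
72.56 < 75 → Unsatisfactory

Unsatisfactory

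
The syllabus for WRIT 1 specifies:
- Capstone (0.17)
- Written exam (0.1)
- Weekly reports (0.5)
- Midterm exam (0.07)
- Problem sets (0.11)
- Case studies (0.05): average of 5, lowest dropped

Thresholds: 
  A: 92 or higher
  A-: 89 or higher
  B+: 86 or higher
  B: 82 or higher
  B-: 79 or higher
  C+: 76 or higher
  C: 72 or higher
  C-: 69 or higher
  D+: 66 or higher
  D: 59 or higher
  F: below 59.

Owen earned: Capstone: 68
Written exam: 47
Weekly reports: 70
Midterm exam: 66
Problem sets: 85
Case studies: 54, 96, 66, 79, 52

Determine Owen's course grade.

Case studies: drop 52 → average of remaining 4 = 295/4 = 73.75
Weighted total:
  Capstone 68 × 0.17 = 11.56
  Written exam 47 × 0.1 = 4.7
  Weekly reports 70 × 0.5 = 35
  Midterm exam 66 × 0.07 = 4.62
  Problem sets 85 × 0.11 = 9.35
  Case studies 73.75 × 0.05 = 3.6875
Sum = 68.9175
68.9175 is ≥ 66 and < 69 → D+

D+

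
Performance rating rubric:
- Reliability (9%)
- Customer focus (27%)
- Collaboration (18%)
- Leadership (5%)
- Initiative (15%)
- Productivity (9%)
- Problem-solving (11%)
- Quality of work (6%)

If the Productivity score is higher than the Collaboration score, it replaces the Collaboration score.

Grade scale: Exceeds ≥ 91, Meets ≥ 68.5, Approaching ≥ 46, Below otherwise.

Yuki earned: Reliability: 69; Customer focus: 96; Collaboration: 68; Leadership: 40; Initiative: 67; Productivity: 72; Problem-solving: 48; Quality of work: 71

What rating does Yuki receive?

Meets

Productivity (72) > Collaboration (68), so Collaboration counts as 72.
Weighted total:
  Reliability 69 × 0.09 = 6.21
  Customer focus 96 × 0.27 = 25.92
  Collaboration 72 × 0.18 = 12.96
  Leadership 40 × 0.05 = 2
  Initiative 67 × 0.15 = 10.05
  Productivity 72 × 0.09 = 6.48
  Problem-solving 48 × 0.11 = 5.28
  Quality of work 71 × 0.06 = 4.26
Sum = 73.16
73.16 is ≥ 68.5 and < 91 → Meets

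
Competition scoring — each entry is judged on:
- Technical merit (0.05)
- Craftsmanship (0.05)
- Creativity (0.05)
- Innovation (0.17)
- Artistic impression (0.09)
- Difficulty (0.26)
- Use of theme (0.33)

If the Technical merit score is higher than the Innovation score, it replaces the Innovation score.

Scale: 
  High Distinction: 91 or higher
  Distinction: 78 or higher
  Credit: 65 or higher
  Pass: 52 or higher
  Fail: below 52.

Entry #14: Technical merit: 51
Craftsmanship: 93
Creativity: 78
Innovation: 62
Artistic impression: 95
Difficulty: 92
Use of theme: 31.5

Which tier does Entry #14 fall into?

Technical merit (51) ≤ Innovation (62), so Innovation stays at 62.
Weighted total:
  Technical merit 51 × 0.05 = 2.55
  Craftsmanship 93 × 0.05 = 4.65
  Creativity 78 × 0.05 = 3.9
  Innovation 62 × 0.17 = 10.54
  Artistic impression 95 × 0.09 = 8.55
  Difficulty 92 × 0.26 = 23.92
  Use of theme 31.5 × 0.33 = 10.395
Sum = 64.505
64.505 is ≥ 52 and < 65 → Pass

Pass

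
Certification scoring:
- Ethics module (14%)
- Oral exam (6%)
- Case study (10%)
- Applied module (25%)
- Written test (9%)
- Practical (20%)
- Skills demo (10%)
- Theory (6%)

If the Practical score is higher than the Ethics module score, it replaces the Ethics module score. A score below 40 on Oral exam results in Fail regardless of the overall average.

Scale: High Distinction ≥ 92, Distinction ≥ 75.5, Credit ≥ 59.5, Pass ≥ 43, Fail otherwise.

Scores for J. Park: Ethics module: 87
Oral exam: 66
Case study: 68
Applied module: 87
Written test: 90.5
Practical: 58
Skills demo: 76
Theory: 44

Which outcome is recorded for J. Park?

Practical (58) ≤ Ethics module (87), so Ethics module stays at 87.
Oral exam score 66 ≥ 40: minimum met.
Weighted total:
  Ethics module 87 × 0.14 = 12.18
  Oral exam 66 × 0.06 = 3.96
  Case study 68 × 0.1 = 6.8
  Applied module 87 × 0.25 = 21.75
  Written test 90.5 × 0.09 = 8.145
  Practical 58 × 0.2 = 11.6
  Skills demo 76 × 0.1 = 7.6
  Theory 44 × 0.06 = 2.64
Sum = 74.675
74.675 is ≥ 59.5 and < 75.5 → Credit

Credit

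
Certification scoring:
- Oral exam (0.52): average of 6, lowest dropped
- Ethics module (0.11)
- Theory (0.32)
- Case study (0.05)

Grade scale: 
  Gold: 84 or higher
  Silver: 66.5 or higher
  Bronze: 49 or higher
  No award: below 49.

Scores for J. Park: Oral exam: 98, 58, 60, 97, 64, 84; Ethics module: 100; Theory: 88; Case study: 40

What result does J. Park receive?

Silver

Oral exam: drop 58 → average of remaining 5 = 403/5 = 80.6
Weighted total:
  Oral exam 80.6 × 0.52 = 41.912
  Ethics module 100 × 0.11 = 11
  Theory 88 × 0.32 = 28.16
  Case study 40 × 0.05 = 2
Sum = 83.072
83.072 is ≥ 66.5 and < 84 → Silver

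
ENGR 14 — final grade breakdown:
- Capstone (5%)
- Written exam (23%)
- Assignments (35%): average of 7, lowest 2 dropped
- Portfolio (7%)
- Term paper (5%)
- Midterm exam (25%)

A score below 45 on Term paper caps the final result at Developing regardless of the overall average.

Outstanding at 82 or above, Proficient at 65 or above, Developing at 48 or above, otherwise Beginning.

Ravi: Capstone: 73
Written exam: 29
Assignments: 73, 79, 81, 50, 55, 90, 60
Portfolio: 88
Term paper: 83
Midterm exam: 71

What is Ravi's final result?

Proficient

Assignments: drop 50, 55 → average of remaining 5 = 383/5 = 76.6
Term paper score 83 ≥ 45: minimum met.
Weighted total:
  Capstone 73 × 0.05 = 3.65
  Written exam 29 × 0.23 = 6.67
  Assignments 76.6 × 0.35 = 26.81
  Portfolio 88 × 0.07 = 6.16
  Term paper 83 × 0.05 = 4.15
  Midterm exam 71 × 0.25 = 17.75
Sum = 65.19
65.19 is ≥ 65 and < 82 → Proficient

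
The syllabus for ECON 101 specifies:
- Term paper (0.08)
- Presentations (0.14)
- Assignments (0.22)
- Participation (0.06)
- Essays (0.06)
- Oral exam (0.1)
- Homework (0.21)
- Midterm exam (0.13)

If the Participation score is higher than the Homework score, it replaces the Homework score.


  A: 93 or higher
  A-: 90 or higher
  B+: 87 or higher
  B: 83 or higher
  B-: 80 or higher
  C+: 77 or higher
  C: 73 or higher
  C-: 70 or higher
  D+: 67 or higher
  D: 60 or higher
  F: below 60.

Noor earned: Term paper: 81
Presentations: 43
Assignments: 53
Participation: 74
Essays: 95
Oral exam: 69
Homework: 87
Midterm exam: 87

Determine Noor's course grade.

Participation (74) ≤ Homework (87), so Homework stays at 87.
Weighted total:
  Term paper 81 × 0.08 = 6.48
  Presentations 43 × 0.14 = 6.02
  Assignments 53 × 0.22 = 11.66
  Participation 74 × 0.06 = 4.44
  Essays 95 × 0.06 = 5.7
  Oral exam 69 × 0.1 = 6.9
  Homework 87 × 0.21 = 18.27
  Midterm exam 87 × 0.13 = 11.31
Sum = 70.78
70.78 is ≥ 70 and < 73 → C-

C-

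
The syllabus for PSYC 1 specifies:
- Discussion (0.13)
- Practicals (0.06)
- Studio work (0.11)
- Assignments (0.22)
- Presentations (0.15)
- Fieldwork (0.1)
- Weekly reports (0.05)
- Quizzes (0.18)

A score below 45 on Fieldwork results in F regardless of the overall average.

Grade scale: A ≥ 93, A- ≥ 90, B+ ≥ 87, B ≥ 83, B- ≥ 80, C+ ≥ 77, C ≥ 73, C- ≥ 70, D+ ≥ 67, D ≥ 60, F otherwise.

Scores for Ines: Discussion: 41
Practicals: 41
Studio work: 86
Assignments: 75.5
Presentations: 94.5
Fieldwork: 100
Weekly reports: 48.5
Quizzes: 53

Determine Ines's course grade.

Fieldwork score 100 ≥ 45: minimum met.
Weighted total:
  Discussion 41 × 0.13 = 5.33
  Practicals 41 × 0.06 = 2.46
  Studio work 86 × 0.11 = 9.46
  Assignments 75.5 × 0.22 = 16.61
  Presentations 94.5 × 0.15 = 14.175
  Fieldwork 100 × 0.1 = 10
  Weekly reports 48.5 × 0.05 = 2.425
  Quizzes 53 × 0.18 = 9.54
Sum = 70
70 is ≥ 70 and < 73 → C-

C-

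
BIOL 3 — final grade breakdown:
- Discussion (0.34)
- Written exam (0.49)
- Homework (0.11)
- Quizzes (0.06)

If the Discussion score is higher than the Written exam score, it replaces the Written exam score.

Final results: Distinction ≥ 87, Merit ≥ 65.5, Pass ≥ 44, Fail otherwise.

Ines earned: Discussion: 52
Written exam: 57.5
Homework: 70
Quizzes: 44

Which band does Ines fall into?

Discussion (52) ≤ Written exam (57.5), so Written exam stays at 57.5.
Weighted total:
  Discussion 52 × 0.34 = 17.68
  Written exam 57.5 × 0.49 = 28.175
  Homework 70 × 0.11 = 7.7
  Quizzes 44 × 0.06 = 2.64
Sum = 56.195
56.195 is ≥ 44 and < 65.5 → Pass

Pass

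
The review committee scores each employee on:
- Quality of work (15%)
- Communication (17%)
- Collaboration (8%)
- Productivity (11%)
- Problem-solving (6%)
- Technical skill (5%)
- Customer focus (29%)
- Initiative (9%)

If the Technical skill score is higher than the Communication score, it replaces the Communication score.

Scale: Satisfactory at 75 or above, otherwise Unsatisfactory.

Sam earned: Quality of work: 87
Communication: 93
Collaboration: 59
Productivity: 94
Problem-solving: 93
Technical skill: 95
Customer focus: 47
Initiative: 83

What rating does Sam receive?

Satisfactory

Technical skill (95) > Communication (93), so Communication counts as 95.
Weighted total:
  Quality of work 87 × 0.15 = 13.05
  Communication 95 × 0.17 = 16.15
  Collaboration 59 × 0.08 = 4.72
  Productivity 94 × 0.11 = 10.34
  Problem-solving 93 × 0.06 = 5.58
  Technical skill 95 × 0.05 = 4.75
  Customer focus 47 × 0.29 = 13.63
  Initiative 83 × 0.09 = 7.47
Sum = 75.69
75.69 ≥ 75 → Satisfactory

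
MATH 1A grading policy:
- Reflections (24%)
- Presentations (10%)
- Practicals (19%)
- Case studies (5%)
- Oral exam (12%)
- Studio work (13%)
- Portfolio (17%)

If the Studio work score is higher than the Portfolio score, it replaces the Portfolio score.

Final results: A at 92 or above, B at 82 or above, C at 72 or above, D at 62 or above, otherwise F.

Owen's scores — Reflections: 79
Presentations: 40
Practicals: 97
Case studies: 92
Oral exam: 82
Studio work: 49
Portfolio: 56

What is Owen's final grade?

D

Studio work (49) ≤ Portfolio (56), so Portfolio stays at 56.
Weighted total:
  Reflections 79 × 0.24 = 18.96
  Presentations 40 × 0.1 = 4
  Practicals 97 × 0.19 = 18.43
  Case studies 92 × 0.05 = 4.6
  Oral exam 82 × 0.12 = 9.84
  Studio work 49 × 0.13 = 6.37
  Portfolio 56 × 0.17 = 9.52
Sum = 71.72
71.72 is ≥ 62 and < 72 → D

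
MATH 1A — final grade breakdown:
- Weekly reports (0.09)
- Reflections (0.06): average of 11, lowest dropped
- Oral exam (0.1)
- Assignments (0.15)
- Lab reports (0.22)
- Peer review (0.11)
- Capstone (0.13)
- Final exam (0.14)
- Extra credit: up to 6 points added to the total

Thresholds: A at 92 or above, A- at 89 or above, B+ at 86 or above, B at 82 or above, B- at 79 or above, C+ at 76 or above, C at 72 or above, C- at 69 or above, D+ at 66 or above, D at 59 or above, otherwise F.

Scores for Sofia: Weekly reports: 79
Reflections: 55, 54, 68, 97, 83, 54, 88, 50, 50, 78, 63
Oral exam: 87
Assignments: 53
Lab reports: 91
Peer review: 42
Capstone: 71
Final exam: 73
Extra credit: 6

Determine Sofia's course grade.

C+

Reflections: drop 50 → average of remaining 10 = 690/10 = 69
Weighted total:
  Weekly reports 79 × 0.09 = 7.11
  Reflections 69 × 0.06 = 4.14
  Oral exam 87 × 0.1 = 8.7
  Assignments 53 × 0.15 = 7.95
  Lab reports 91 × 0.22 = 20.02
  Peer review 42 × 0.11 = 4.62
  Capstone 71 × 0.13 = 9.23
  Final exam 73 × 0.14 = 10.22
Sum = 71.99
Extra credit: 71.99 + 6 = 77.99
77.99 is ≥ 76 and < 79 → C+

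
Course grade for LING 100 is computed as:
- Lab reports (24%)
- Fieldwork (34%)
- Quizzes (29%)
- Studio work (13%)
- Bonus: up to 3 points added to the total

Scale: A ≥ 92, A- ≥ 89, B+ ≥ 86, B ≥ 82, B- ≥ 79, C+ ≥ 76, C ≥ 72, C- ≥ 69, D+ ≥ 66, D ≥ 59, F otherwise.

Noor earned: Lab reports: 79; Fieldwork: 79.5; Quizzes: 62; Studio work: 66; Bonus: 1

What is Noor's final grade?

Weighted total:
  Lab reports 79 × 0.24 = 18.96
  Fieldwork 79.5 × 0.34 = 27.03
  Quizzes 62 × 0.29 = 17.98
  Studio work 66 × 0.13 = 8.58
Sum = 72.55
Bonus: 72.55 + 1 = 73.55
73.55 is ≥ 72 and < 76 → C

C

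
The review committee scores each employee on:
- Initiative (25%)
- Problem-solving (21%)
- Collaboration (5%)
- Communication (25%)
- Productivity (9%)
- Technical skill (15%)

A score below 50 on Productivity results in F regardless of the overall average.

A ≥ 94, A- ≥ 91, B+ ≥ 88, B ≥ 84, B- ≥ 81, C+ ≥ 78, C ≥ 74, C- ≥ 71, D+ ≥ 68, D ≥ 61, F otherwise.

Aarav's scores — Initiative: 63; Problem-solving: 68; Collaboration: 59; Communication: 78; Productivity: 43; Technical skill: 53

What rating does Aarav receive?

F

Productivity score 43 < 50: minimum not met.
Weighted total:
  Initiative 63 × 0.25 = 15.75
  Problem-solving 68 × 0.21 = 14.28
  Collaboration 59 × 0.05 = 2.95
  Communication 78 × 0.25 = 19.5
  Productivity 43 × 0.09 = 3.87
  Technical skill 53 × 0.15 = 7.95
Sum = 64.3
Because the Productivity minimum was not met, the result is F.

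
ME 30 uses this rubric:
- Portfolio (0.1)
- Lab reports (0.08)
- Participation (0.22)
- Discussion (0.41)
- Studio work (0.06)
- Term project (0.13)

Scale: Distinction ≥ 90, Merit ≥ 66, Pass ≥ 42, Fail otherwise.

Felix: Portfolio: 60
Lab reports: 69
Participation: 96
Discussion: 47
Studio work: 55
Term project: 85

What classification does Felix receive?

Weighted total:
  Portfolio 60 × 0.1 = 6
  Lab reports 69 × 0.08 = 5.52
  Participation 96 × 0.22 = 21.12
  Discussion 47 × 0.41 = 19.27
  Studio work 55 × 0.06 = 3.3
  Term project 85 × 0.13 = 11.05
Sum = 66.26
66.26 is ≥ 66 and < 90 → Merit

Merit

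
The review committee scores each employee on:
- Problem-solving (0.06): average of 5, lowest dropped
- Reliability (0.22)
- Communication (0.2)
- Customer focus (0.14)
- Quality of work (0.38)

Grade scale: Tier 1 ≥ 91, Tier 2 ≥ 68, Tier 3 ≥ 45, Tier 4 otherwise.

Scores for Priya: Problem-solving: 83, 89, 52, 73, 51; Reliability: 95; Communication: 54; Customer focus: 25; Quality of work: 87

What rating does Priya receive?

Tier 2

Problem-solving: drop 51 → average of remaining 4 = 297/4 = 74.25
Weighted total:
  Problem-solving 74.25 × 0.06 = 4.455
  Reliability 95 × 0.22 = 20.9
  Communication 54 × 0.2 = 10.8
  Customer focus 25 × 0.14 = 3.5
  Quality of work 87 × 0.38 = 33.06
Sum = 72.715
72.715 is ≥ 68 and < 91 → Tier 2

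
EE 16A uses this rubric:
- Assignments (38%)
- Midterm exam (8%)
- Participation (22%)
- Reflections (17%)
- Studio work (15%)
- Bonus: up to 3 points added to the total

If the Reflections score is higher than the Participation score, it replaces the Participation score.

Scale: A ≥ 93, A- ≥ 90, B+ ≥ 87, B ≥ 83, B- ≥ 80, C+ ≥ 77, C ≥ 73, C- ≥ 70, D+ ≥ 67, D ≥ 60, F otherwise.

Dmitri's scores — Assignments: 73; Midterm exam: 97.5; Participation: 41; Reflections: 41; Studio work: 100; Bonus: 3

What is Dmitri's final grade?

Reflections (41) ≤ Participation (41), so Participation stays at 41.
Weighted total:
  Assignments 73 × 0.38 = 27.74
  Midterm exam 97.5 × 0.08 = 7.8
  Participation 41 × 0.22 = 9.02
  Reflections 41 × 0.17 = 6.97
  Studio work 100 × 0.15 = 15
Sum = 66.53
Bonus: 66.53 + 3 = 69.53
69.53 is ≥ 67 and < 70 → D+

D+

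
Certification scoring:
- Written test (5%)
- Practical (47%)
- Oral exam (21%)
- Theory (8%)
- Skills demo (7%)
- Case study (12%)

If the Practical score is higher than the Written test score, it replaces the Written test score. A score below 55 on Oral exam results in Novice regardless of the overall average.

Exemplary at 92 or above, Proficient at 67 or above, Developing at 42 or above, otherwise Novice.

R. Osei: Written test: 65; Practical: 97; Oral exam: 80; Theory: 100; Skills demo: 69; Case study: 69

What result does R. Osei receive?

Proficient

Practical (97) > Written test (65), so Written test counts as 97.
Oral exam score 80 ≥ 55: minimum met.
Weighted total:
  Written test 97 × 0.05 = 4.85
  Practical 97 × 0.47 = 45.59
  Oral exam 80 × 0.21 = 16.8
  Theory 100 × 0.08 = 8
  Skills demo 69 × 0.07 = 4.83
  Case study 69 × 0.12 = 8.28
Sum = 88.35
88.35 is ≥ 67 and < 92 → Proficient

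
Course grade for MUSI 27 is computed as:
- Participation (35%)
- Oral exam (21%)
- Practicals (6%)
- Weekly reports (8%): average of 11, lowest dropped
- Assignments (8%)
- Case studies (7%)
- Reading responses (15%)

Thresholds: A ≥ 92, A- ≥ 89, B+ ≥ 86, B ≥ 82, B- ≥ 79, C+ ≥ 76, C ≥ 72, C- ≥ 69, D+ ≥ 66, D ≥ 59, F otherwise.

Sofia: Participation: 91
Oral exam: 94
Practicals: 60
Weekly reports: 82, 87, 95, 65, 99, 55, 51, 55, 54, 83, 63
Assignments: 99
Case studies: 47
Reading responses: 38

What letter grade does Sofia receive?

C+

Weekly reports: drop 51 → average of remaining 10 = 738/10 = 73.8
Weighted total:
  Participation 91 × 0.35 = 31.85
  Oral exam 94 × 0.21 = 19.74
  Practicals 60 × 0.06 = 3.6
  Weekly reports 73.8 × 0.08 = 5.904
  Assignments 99 × 0.08 = 7.92
  Case studies 47 × 0.07 = 3.29
  Reading responses 38 × 0.15 = 5.7
Sum = 78.004
78.004 is ≥ 76 and < 79 → C+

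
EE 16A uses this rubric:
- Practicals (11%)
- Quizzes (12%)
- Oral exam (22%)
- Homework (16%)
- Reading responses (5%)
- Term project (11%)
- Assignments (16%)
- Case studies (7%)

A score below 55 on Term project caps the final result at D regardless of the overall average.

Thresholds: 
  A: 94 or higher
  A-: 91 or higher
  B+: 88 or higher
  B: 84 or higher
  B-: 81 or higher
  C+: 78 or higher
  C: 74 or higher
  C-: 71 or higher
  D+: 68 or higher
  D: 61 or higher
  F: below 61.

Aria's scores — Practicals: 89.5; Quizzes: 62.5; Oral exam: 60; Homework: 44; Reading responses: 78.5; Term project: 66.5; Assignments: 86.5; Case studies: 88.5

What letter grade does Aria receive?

Term project score 66.5 ≥ 55: minimum met.
Weighted total:
  Practicals 89.5 × 0.11 = 9.845
  Quizzes 62.5 × 0.12 = 7.5
  Oral exam 60 × 0.22 = 13.2
  Homework 44 × 0.16 = 7.04
  Reading responses 78.5 × 0.05 = 3.925
  Term project 66.5 × 0.11 = 7.315
  Assignments 86.5 × 0.16 = 13.84
  Case studies 88.5 × 0.07 = 6.195
Sum = 68.86
68.86 is ≥ 68 and < 71 → D+

D+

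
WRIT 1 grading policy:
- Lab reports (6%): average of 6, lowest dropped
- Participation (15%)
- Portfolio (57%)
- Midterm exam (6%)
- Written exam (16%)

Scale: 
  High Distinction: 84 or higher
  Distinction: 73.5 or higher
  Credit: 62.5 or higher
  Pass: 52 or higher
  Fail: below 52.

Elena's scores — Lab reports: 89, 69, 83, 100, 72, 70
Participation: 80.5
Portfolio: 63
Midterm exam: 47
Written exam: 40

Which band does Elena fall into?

Lab reports: drop 69 → average of remaining 5 = 414/5 = 82.8
Weighted total:
  Lab reports 82.8 × 0.06 = 4.968
  Participation 80.5 × 0.15 = 12.075
  Portfolio 63 × 0.57 = 35.91
  Midterm exam 47 × 0.06 = 2.82
  Written exam 40 × 0.16 = 6.4
Sum = 62.173
62.173 is ≥ 52 and < 62.5 → Pass

Pass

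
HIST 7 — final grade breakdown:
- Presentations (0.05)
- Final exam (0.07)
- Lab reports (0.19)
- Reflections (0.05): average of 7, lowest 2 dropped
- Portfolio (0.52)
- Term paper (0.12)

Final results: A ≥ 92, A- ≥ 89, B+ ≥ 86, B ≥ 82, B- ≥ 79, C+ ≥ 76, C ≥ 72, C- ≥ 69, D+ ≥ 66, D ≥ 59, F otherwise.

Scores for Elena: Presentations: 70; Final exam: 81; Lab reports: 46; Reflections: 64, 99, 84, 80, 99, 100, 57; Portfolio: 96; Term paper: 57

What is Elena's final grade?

Reflections: drop 57, 64 → average of remaining 5 = 462/5 = 92.4
Weighted total:
  Presentations 70 × 0.05 = 3.5
  Final exam 81 × 0.07 = 5.67
  Lab reports 46 × 0.19 = 8.74
  Reflections 92.4 × 0.05 = 4.62
  Portfolio 96 × 0.52 = 49.92
  Term paper 57 × 0.12 = 6.84
Sum = 79.29
79.29 is ≥ 79 and < 82 → B-

B-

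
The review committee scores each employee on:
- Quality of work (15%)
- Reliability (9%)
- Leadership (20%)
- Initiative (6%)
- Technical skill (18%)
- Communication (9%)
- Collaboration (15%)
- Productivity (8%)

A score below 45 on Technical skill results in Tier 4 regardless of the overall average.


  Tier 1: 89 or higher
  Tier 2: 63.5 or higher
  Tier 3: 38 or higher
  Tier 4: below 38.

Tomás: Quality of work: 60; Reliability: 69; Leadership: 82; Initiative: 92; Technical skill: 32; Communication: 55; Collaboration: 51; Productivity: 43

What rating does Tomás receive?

Tier 4

Technical skill score 32 < 45: minimum not met.
Weighted total:
  Quality of work 60 × 0.15 = 9
  Reliability 69 × 0.09 = 6.21
  Leadership 82 × 0.2 = 16.4
  Initiative 92 × 0.06 = 5.52
  Technical skill 32 × 0.18 = 5.76
  Communication 55 × 0.09 = 4.95
  Collaboration 51 × 0.15 = 7.65
  Productivity 43 × 0.08 = 3.44
Sum = 58.93
Because the Technical skill minimum was not met, the result is Tier 4.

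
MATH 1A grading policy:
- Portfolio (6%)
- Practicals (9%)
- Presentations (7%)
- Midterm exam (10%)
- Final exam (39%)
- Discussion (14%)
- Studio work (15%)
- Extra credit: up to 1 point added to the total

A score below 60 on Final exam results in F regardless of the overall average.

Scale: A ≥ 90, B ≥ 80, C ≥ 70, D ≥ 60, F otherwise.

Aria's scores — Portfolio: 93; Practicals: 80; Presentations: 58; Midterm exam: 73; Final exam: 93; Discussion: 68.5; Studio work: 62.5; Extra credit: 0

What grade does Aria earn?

Final exam score 93 ≥ 60: minimum met.
Weighted total:
  Portfolio 93 × 0.06 = 5.58
  Practicals 80 × 0.09 = 7.2
  Presentations 58 × 0.07 = 4.06
  Midterm exam 73 × 0.1 = 7.3
  Final exam 93 × 0.39 = 36.27
  Discussion 68.5 × 0.14 = 9.59
  Studio work 62.5 × 0.15 = 9.375
Sum = 79.375
Extra credit: 79.375 + 0 = 79.375
79.375 is ≥ 70 and < 80 → C

C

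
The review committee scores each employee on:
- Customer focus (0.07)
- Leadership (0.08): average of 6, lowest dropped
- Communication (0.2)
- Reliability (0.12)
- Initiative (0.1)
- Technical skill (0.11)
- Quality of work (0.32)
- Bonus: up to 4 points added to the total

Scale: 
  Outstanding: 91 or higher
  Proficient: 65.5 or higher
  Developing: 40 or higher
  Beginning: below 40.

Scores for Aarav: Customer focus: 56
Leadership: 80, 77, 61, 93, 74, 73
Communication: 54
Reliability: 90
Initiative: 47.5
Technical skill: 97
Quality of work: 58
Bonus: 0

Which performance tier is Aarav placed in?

Leadership: drop 61 → average of remaining 5 = 397/5 = 79.4
Weighted total:
  Customer focus 56 × 0.07 = 3.92
  Leadership 79.4 × 0.08 = 6.352
  Communication 54 × 0.2 = 10.8
  Reliability 90 × 0.12 = 10.8
  Initiative 47.5 × 0.1 = 4.75
  Technical skill 97 × 0.11 = 10.67
  Quality of work 58 × 0.32 = 18.56
Sum = 65.852
Bonus: 65.852 + 0 = 65.852
65.852 is ≥ 65.5 and < 91 → Proficient

Proficient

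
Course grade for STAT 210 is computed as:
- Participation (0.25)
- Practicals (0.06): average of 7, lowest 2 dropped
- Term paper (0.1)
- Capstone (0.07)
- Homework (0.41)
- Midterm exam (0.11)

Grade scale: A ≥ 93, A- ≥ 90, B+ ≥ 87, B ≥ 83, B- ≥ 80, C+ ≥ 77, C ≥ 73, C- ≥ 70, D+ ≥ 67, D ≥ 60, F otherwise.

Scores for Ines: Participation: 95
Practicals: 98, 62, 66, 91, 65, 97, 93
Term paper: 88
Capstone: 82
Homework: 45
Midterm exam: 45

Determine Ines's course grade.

D+

Practicals: drop 62, 65 → average of remaining 5 = 445/5 = 89
Weighted total:
  Participation 95 × 0.25 = 23.75
  Practicals 89 × 0.06 = 5.34
  Term paper 88 × 0.1 = 8.8
  Capstone 82 × 0.07 = 5.74
  Homework 45 × 0.41 = 18.45
  Midterm exam 45 × 0.11 = 4.95
Sum = 67.03
67.03 is ≥ 67 and < 70 → D+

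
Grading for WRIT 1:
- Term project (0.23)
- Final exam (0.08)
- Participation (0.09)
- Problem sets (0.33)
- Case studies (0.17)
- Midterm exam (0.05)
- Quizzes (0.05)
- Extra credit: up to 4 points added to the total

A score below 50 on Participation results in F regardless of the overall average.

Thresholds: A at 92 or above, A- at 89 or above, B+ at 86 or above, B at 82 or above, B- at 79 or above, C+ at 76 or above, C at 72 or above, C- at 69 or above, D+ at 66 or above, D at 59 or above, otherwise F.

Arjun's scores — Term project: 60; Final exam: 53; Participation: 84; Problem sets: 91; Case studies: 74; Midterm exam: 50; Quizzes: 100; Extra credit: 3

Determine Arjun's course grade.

C+

Participation score 84 ≥ 50: minimum met.
Weighted total:
  Term project 60 × 0.23 = 13.8
  Final exam 53 × 0.08 = 4.24
  Participation 84 × 0.09 = 7.56
  Problem sets 91 × 0.33 = 30.03
  Case studies 74 × 0.17 = 12.58
  Midterm exam 50 × 0.05 = 2.5
  Quizzes 100 × 0.05 = 5
Sum = 75.71
Extra credit: 75.71 + 3 = 78.71
78.71 is ≥ 76 and < 79 → C+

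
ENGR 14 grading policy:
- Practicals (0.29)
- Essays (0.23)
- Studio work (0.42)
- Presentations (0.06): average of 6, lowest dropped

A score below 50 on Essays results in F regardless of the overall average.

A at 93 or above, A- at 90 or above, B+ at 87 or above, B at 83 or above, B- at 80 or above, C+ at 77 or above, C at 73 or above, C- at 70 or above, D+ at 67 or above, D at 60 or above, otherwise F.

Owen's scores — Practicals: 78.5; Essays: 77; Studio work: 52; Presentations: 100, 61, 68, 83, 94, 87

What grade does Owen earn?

Presentations: drop 61 → average of remaining 5 = 432/5 = 86.4
Essays score 77 ≥ 50: minimum met.
Weighted total:
  Practicals 78.5 × 0.29 = 22.765
  Essays 77 × 0.23 = 17.71
  Studio work 52 × 0.42 = 21.84
  Presentations 86.4 × 0.06 = 5.184
Sum = 67.499
67.499 is ≥ 67 and < 70 → D+

D+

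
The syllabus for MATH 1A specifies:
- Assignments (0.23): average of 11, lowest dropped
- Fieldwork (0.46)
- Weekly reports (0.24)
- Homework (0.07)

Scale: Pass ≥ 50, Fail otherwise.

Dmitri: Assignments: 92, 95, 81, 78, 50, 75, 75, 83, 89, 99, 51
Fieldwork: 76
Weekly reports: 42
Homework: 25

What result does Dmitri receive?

Pass

Assignments: drop 50 → average of remaining 10 = 818/10 = 81.8
Weighted total:
  Assignments 81.8 × 0.23 = 18.814
  Fieldwork 76 × 0.46 = 34.96
  Weekly reports 42 × 0.24 = 10.08
  Homework 25 × 0.07 = 1.75
Sum = 65.604
65.604 ≥ 50 → Pass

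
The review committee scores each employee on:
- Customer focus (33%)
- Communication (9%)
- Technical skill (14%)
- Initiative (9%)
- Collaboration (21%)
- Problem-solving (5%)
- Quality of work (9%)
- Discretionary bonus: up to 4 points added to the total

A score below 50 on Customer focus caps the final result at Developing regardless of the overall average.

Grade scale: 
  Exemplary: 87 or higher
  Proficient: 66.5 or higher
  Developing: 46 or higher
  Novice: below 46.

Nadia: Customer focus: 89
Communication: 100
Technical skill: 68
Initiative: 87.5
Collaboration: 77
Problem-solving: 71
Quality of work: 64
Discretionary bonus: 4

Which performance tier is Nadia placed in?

Proficient

Customer focus score 89 ≥ 50: minimum met.
Weighted total:
  Customer focus 89 × 0.33 = 29.37
  Communication 100 × 0.09 = 9
  Technical skill 68 × 0.14 = 9.52
  Initiative 87.5 × 0.09 = 7.875
  Collaboration 77 × 0.21 = 16.17
  Problem-solving 71 × 0.05 = 3.55
  Quality of work 64 × 0.09 = 5.76
Sum = 81.245
Discretionary bonus: 81.245 + 4 = 85.245
85.245 is ≥ 66.5 and < 87 → Proficient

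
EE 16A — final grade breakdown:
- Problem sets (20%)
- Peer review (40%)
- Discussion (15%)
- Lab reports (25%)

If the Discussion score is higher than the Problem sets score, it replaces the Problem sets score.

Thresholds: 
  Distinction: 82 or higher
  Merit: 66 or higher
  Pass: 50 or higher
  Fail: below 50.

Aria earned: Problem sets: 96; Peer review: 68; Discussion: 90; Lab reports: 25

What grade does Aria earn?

Merit

Discussion (90) ≤ Problem sets (96), so Problem sets stays at 96.
Weighted total:
  Problem sets 96 × 0.2 = 19.2
  Peer review 68 × 0.4 = 27.2
  Discussion 90 × 0.15 = 13.5
  Lab reports 25 × 0.25 = 6.25
Sum = 66.15
66.15 is ≥ 66 and < 82 → Merit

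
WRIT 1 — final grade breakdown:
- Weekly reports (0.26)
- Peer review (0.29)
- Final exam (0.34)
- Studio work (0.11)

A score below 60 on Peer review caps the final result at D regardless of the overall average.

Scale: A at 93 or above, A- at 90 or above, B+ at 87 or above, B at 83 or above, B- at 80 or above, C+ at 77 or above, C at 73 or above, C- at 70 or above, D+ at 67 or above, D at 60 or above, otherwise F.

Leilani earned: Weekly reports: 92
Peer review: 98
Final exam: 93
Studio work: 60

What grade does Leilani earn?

Peer review score 98 ≥ 60: minimum met.
Weighted total:
  Weekly reports 92 × 0.26 = 23.92
  Peer review 98 × 0.29 = 28.42
  Final exam 93 × 0.34 = 31.62
  Studio work 60 × 0.11 = 6.6
Sum = 90.56
90.56 is ≥ 90 and < 93 → A-

A-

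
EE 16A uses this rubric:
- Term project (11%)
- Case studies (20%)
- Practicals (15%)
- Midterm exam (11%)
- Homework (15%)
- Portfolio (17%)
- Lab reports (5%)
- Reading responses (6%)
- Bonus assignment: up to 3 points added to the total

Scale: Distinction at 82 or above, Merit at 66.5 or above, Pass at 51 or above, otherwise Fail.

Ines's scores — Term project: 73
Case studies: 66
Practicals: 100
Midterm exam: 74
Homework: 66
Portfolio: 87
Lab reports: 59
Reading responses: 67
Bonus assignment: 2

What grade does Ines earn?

Weighted total:
  Term project 73 × 0.11 = 8.03
  Case studies 66 × 0.2 = 13.2
  Practicals 100 × 0.15 = 15
  Midterm exam 74 × 0.11 = 8.14
  Homework 66 × 0.15 = 9.9
  Portfolio 87 × 0.17 = 14.79
  Lab reports 59 × 0.05 = 2.95
  Reading responses 67 × 0.06 = 4.02
Sum = 76.03
Bonus assignment: 76.03 + 2 = 78.03
78.03 is ≥ 66.5 and < 82 → Merit

Merit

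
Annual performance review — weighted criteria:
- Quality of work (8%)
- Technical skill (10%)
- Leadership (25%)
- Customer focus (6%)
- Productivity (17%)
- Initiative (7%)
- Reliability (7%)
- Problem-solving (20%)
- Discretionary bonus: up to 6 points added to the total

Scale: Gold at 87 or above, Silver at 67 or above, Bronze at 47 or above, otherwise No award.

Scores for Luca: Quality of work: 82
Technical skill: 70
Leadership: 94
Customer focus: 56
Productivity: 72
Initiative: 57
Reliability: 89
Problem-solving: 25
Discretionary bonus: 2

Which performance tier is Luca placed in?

Weighted total:
  Quality of work 82 × 0.08 = 6.56
  Technical skill 70 × 0.1 = 7
  Leadership 94 × 0.25 = 23.5
  Customer focus 56 × 0.06 = 3.36
  Productivity 72 × 0.17 = 12.24
  Initiative 57 × 0.07 = 3.99
  Reliability 89 × 0.07 = 6.23
  Problem-solving 25 × 0.2 = 5
Sum = 67.88
Discretionary bonus: 67.88 + 2 = 69.88
69.88 is ≥ 67 and < 87 → Silver

Silver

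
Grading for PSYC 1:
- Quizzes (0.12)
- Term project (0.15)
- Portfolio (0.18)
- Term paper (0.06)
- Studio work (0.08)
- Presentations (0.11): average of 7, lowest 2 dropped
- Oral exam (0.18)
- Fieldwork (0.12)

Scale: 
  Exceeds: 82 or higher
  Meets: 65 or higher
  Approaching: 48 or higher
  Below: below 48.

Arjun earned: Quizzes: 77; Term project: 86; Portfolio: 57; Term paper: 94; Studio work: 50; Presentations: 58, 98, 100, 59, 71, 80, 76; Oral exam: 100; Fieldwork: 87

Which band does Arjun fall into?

Meets

Presentations: drop 58, 59 → average of remaining 5 = 425/5 = 85
Weighted total:
  Quizzes 77 × 0.12 = 9.24
  Term project 86 × 0.15 = 12.9
  Portfolio 57 × 0.18 = 10.26
  Term paper 94 × 0.06 = 5.64
  Studio work 50 × 0.08 = 4
  Presentations 85 × 0.11 = 9.35
  Oral exam 100 × 0.18 = 18
  Fieldwork 87 × 0.12 = 10.44
Sum = 79.83
79.83 is ≥ 65 and < 82 → Meets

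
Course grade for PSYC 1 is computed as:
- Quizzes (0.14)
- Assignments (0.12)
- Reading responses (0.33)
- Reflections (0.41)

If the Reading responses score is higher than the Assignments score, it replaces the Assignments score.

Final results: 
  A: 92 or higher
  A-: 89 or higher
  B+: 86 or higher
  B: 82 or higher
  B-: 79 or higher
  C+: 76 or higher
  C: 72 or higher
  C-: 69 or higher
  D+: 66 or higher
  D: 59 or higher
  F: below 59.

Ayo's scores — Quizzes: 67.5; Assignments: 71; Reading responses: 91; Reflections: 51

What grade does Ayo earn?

Reading responses (91) > Assignments (71), so Assignments counts as 91.
Weighted total:
  Quizzes 67.5 × 0.14 = 9.45
  Assignments 91 × 0.12 = 10.92
  Reading responses 91 × 0.33 = 30.03
  Reflections 51 × 0.41 = 20.91
Sum = 71.31
71.31 is ≥ 69 and < 72 → C-

C-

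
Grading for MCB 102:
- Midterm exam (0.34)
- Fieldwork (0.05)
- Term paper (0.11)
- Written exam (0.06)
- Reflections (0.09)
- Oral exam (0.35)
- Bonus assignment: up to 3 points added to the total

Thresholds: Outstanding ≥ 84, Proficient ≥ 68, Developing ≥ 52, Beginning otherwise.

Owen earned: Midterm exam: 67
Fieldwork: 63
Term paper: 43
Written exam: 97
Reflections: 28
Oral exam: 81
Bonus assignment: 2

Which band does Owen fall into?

Weighted total:
  Midterm exam 67 × 0.34 = 22.78
  Fieldwork 63 × 0.05 = 3.15
  Term paper 43 × 0.11 = 4.73
  Written exam 97 × 0.06 = 5.82
  Reflections 28 × 0.09 = 2.52
  Oral exam 81 × 0.35 = 28.35
Sum = 67.35
Bonus assignment: 67.35 + 2 = 69.35
69.35 is ≥ 68 and < 84 → Proficient

Proficient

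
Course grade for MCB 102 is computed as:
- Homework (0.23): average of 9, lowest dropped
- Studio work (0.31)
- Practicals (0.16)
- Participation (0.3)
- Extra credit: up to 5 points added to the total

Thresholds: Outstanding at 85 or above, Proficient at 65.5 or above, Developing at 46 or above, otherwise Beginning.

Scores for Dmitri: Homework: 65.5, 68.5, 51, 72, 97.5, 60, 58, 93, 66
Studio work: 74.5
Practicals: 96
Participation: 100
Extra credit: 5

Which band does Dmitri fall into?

Homework: drop 51 → average of remaining 8 = 580.5/8 = 72.5625
Weighted total:
  Homework 72.5625 × 0.23 = 16.689375
  Studio work 74.5 × 0.31 = 23.095
  Practicals 96 × 0.16 = 15.36
  Participation 100 × 0.3 = 30
Sum = 85.144375
Extra credit: 85.144375 + 5 = 90.144375
90.144375 ≥ 85 → Outstanding

Outstanding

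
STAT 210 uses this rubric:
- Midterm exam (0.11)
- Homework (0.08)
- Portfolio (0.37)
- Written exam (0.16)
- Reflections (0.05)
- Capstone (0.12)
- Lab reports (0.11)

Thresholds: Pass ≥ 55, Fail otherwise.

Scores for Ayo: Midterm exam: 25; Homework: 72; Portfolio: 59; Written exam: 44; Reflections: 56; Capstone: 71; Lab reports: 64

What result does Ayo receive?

Pass

Weighted total:
  Midterm exam 25 × 0.11 = 2.75
  Homework 72 × 0.08 = 5.76
  Portfolio 59 × 0.37 = 21.83
  Written exam 44 × 0.16 = 7.04
  Reflections 56 × 0.05 = 2.8
  Capstone 71 × 0.12 = 8.52
  Lab reports 64 × 0.11 = 7.04
Sum = 55.74
55.74 ≥ 55 → Pass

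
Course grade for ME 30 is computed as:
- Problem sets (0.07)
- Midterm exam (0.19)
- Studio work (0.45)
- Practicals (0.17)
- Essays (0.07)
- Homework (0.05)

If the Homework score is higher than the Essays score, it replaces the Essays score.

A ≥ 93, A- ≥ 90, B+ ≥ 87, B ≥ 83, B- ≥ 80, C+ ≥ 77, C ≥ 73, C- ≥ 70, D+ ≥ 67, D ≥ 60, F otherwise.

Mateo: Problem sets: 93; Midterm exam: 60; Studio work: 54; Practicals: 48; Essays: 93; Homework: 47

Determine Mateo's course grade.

Homework (47) ≤ Essays (93), so Essays stays at 93.
Weighted total:
  Problem sets 93 × 0.07 = 6.51
  Midterm exam 60 × 0.19 = 11.4
  Studio work 54 × 0.45 = 24.3
  Practicals 48 × 0.17 = 8.16
  Essays 93 × 0.07 = 6.51
  Homework 47 × 0.05 = 2.35
Sum = 59.23
59.23 < 60 → F

F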